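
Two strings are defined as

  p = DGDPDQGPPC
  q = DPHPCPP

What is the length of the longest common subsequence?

Let dp[i][j] be the LCS length of the first i characters of p and the first j characters of q. dp[i][j] = dp[i-1][j-1]+1 when the i-th and j-th characters match, else max(dp[i-1][j], dp[i][j-1]).
    ·  D  P  H  P  C  P  P
 ·  0  0  0  0  0  0  0  0
 D  0  1  1  1  1  1  1  1
 G  0  1  1  1  1  1  1  1
 D  0  1  1  1  1  1  1  1
 P  0  1  2  2  2  2  2  2
 D  0  1  2  2  2  2  2  2
 Q  0  1  2  2  2  2  2  2
 G  0  1  2  2  2  2  2  2
 P  0  1  2  2  3  3  3  3
 P  0  1  2  2  3  3  4  4
 C  0  1  2  2  3  4  4  4
dp[10][7] = 4. One LCS (by backtracking along matches): DPPP.

4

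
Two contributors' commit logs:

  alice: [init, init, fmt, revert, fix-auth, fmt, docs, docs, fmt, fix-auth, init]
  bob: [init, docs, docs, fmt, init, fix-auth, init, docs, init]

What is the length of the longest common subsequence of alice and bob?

One common subsequence of length 6: init (alice #2, bob #1) → docs (alice #7, bob #2) → docs (alice #8, bob #3) → fmt (alice #9, bob #4) → fix-auth (alice #10, bob #6) → init (alice #11, bob #9), and the DP table's final entry dp[11][9] is also 6, so no common subsequence is longer.

6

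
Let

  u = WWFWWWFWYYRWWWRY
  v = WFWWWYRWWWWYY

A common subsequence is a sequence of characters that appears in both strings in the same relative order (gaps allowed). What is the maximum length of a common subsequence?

11

One common subsequence of length 11: W at u[2]=v[1] → F at u[3]=v[2] → W at u[5]=v[3] → W at u[6]=v[4] → W at u[8]=v[5] → Y at u[10]=v[6] → R at u[11]=v[7] → W at u[12]=v[9] → W at u[13]=v[10] → W at u[14]=v[11] → Y at u[16]=v[13], and the DP table's final entry dp[16][13] is also 11, so no common subsequence is longer.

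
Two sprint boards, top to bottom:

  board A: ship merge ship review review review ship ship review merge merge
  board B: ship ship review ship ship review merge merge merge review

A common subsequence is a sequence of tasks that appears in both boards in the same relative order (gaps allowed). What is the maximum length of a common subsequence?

Pick ship at board A[1]=board B[1]; then ship at board A[3]=board B[2]; then review at board A[6]=board B[3]; then ship at board A[7]=board B[4]; then ship at board A[8]=board B[5]; then review at board A[9]=board B[6]; then merge at board A[10]=board B[8]; then merge at board A[11]=board B[9]; all 8 tasks appear in both, in order. The LCS DP gives dp[11][10] = 8, so this is optimal.

8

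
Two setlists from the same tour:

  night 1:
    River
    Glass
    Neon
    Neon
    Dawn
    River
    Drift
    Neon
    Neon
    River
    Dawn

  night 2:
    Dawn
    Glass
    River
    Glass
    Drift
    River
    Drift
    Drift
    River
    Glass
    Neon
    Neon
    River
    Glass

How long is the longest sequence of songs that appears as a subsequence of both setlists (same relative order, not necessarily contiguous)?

7

One common subsequence of length 7: River at night 1[1]=night 2[3], then Glass at night 1[2]=night 2[4], then River at night 1[6]=night 2[6], then Drift at night 1[7]=night 2[8], then Neon at night 1[8]=night 2[11], then Neon at night 1[9]=night 2[12], then River at night 1[10]=night 2[13]. The LCS DP gives dp[11][14] = 7, so this is optimal.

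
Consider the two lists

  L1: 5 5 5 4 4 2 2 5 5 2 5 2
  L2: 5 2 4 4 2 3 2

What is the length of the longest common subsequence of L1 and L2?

Pick 5 at L1[1]=L2[1], then 4 at L1[4]=L2[3], then 4 at L1[5]=L2[4], then 2 at L1[6]=L2[5], then 2 at L1[12]=L2[7]; all 5 values appear in both, in order. The LCS DP gives dp[12][7] = 5, so this is optimal.

5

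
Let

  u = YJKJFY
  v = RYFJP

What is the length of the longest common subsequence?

2

Pick Y [1,2], J [2,4]; all 2 characters appear in both, in order. Since dp[6][5] = 2, nothing longer is possible.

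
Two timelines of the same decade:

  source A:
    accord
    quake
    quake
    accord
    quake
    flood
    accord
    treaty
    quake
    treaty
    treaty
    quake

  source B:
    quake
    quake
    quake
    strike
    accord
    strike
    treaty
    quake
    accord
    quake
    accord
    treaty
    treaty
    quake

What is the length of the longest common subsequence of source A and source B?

One common subsequence of length 9: quake (source A #2, source B #2), quake (source A #3, source B #3), accord (source A #4, source B #5), quake (source A #5, source B #8), accord (source A #7, source B #9), quake (source A #9, source B #10), treaty (source A #10, source B #12), treaty (source A #11, source B #13), quake (source A #12, source B #14). dp[12][14] = 9 confirms this is the maximum.

9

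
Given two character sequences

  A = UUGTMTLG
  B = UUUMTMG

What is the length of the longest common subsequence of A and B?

Match U (A #1, B #2), U (A #2, B #3), T (A #4, B #5), M (A #5, B #6), G (A #8, B #7) — 5 characters in the same relative order in both. dp[8][7] = 5 confirms this is the maximum.

5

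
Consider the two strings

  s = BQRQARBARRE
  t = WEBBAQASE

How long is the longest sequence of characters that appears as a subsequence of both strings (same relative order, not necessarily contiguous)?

4

Pick B at s[1]=t[4]; then Q at s[4]=t[6]; then A at s[5]=t[7]; then E at s[11]=t[9]; all 4 characters appear in both, in order. dp[11][9] = 4 confirms this is the maximum.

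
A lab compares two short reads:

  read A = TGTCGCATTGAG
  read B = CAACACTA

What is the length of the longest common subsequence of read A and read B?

5

Let dp[i][j] be the LCS length of the first i bases of read A and the first j bases of read B. dp[i][j] = dp[i-1][j-1]+1 when the i-th and j-th bases match, else max(dp[i-1][j], dp[i][j-1]).
    ·  C  A  A  C  A  C  T  A
 ·  0  0  0  0  0  0  0  0  0
 T  0  0  0  0  0  0  0  1  1
 G  0  0  0  0  0  0  0  1  1
 T  0  0  0  0  0  0  0  1  1
 C  0  1  1  1  1  1  1  1  1
 G  0  1  1  1  1  1  1  1  1
 C  0  1  1  1  2  2  2  2  2
 A  0  1  2  2  2  3  3  3  3
 T  0  1  2  2  2  3  3  4  4
 T  0  1  2  2  2  3  3  4  4
 G  0  1  2  2  2  3  3  4  4
 A  0  1  2  3  3  3  3  4  5
 G  0  1  2  3  3  3  3  4  5
dp[12][8] = 5. One LCS (by backtracking along matches): CCATA.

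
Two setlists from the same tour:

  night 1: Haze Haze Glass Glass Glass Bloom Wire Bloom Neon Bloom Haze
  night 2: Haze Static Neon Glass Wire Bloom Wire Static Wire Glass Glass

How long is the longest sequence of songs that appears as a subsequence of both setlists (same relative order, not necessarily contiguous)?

4

Match Haze at night 1[1]=night 2[1] → Glass at night 1[3]=night 2[4] → Glass at night 1[4]=night 2[10] → Glass at night 1[5]=night 2[11] — 4 songs in the same relative order in both. The LCS DP gives dp[11][11] = 4, so this is optimal.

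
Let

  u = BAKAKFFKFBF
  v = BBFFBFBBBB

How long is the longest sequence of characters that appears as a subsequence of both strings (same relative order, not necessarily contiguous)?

Let dp[i][j] be the LCS length of the first i characters of u and the first j characters of v. dp[i][j] = dp[i-1][j-1]+1 when the i-th and j-th characters match, else max(dp[i-1][j], dp[i][j-1]).
    ·  B  B  F  F  B  F  B  B  B  B
 ·  0  0  0  0  0  0  0  0  0  0  0
 B  0  1  1  1  1  1  1  1  1  1  1
 A  0  1  1  1  1  1  1  1  1  1  1
 K  0  1  1  1  1  1  1  1  1  1  1
 A  0  1  1  1  1  1  1  1  1  1  1
 K  0  1  1  1  1  1  1  1  1  1  1
 F  0  1  1  2  2  2  2  2  2  2  2
 F  0  1  1  2  3  3  3  3  3  3  3
 K  0  1  1  2  3  3  3  3  3  3  3
 F  0  1  1  2  3  3  4  4  4  4  4
 B  0  1  2  2  3  4  4  5  5  5  5
 F  0  1  2  3  3  4  5  5  5  5  5
dp[11][10] = 5. One LCS (by backtracking along matches): BFFFB.

5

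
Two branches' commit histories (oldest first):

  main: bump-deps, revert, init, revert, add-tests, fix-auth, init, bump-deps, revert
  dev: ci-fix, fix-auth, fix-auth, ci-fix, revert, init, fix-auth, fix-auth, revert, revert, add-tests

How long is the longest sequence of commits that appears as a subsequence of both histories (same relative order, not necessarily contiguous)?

4

Taking revert [2,5], then init [3,6], then revert [4,10], then add-tests [5,11] gives a common subsequence of length 4. Since dp[9][11] = 4, nothing longer is possible.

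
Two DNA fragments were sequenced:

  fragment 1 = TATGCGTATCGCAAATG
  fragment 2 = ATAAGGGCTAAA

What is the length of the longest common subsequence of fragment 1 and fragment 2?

Pick T (fragment 1 #1, fragment 2 #2), then A (fragment 1 #2, fragment 2 #4), then G (fragment 1 #4, fragment 2 #5), then G (fragment 1 #6, fragment 2 #6), then G (fragment 1 #11, fragment 2 #7), then C (fragment 1 #12, fragment 2 #8), then A (fragment 1 #13, fragment 2 #10), then A (fragment 1 #14, fragment 2 #11), then A (fragment 1 #15, fragment 2 #12); all 9 bases appear in both, in order. The LCS DP gives dp[17][12] = 9, so this is optimal.

9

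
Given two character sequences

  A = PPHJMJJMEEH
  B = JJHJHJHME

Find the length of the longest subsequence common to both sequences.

5

Let dp[i][j] be the LCS length of the first i characters of A and the first j characters of B. dp[i][j] = dp[i-1][j-1]+1 when the i-th and j-th characters match, else max(dp[i-1][j], dp[i][j-1]).
    ·  J  J  H  J  H  J  H  M  E
 ·  0  0  0  0  0  0  0  0  0  0
 P  0  0  0  0  0  0  0  0  0  0
 P  0  0  0  0  0  0  0  0  0  0
 H  0  0  0  1  1  1  1  1  1  1
 J  0  1  1  1  2  2  2  2  2  2
 M  0  1  1  1  2  2  2  2  3  3
 J  0  1  2  2  2  2  3  3  3  3
 J  0  1  2  2  3  3  3  3  3  3
 M  0  1  2  2  3  3  3  3  4  4
 E  0  1  2  2  3  3  3  3  4  5
 E  0  1  2  2  3  3  3  3  4  5
 H  0  1  2  3  3  4  4  4  4  5
dp[11][9] = 5. One LCS (by backtracking along matches): HJJME.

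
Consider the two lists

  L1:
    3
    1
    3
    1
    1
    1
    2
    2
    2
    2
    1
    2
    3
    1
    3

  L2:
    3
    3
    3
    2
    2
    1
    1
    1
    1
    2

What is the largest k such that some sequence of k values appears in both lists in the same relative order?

Let dp[i][j] be the LCS length of the first i values of L1 and the first j values of L2. dp[i][j] = dp[i-1][j-1]+1 when the i-th and j-th values match, else max(dp[i-1][j], dp[i][j-1]).
    ·  3  3  3  2  2  1  1  1  1  2
 ·  0  0  0  0  0  0  0  0  0  0  0
 3  0  1  1  1  1  1  1  1  1  1  1
 1  0  1  1  1  1  1  2  2  2  2  2
 3  0  1  2  2  2  2  2  2  2  2  2
 1  0  1  2  2  2  2  3  3  3  3  3
 1  0  1  2  2  2  2  3  4  4  4  4
 1  0  1  2  2  2  2  3  4  5  5  5
 2  0  1  2  2  3  3  3  4  5  5  6
 2  0  1  2  2  3  4  4  4  5  5  6
 2  0  1  2  2  3  4  4  4  5  5  6
 2  0  1  2  2  3  4  4  4  5  5  6
 1  0  1  2  2  3  4  5  5  5  6  6
 2  0  1  2  2  3  4  5  5  5  6  7
 3  0  1  2  3  3  4  5  5  5  6  7
 1  0  1  2  3  3  4  5  6  6  6  7
 3  0  1  2  3  3  4  5  6  6  6  7
dp[15][10] = 7. One LCS (by backtracking along matches): 3, 3, 1, 1, 1, 1, 2.

7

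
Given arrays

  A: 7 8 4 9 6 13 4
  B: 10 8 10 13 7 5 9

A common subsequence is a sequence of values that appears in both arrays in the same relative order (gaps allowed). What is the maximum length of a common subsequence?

Let dp[i][j] be the LCS length of the first i values of A and the first j values of B. dp[i][j] = dp[i-1][j-1]+1 when the i-th and j-th values match, else max(dp[i-1][j], dp[i][j-1]).
    · 10  8 10 13  7  5  9
 ·  0  0  0  0  0  0  0  0
 7  0  0  0  0  0  1  1  1
 8  0  0  1  1  1  1  1  1
 4  0  0  1  1  1  1  1  1
 9  0  0  1  1  1  1  1  2
 6  0  0  1  1  1  1  1  2
13  0  0  1  1  2  2  2  2
 4  0  0  1  1  2  2  2  2
dp[7][7] = 2. One LCS (by backtracking along matches): 7, 9.

2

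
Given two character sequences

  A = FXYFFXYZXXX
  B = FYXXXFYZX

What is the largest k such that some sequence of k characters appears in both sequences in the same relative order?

Let dp[i][j] be the LCS length of the first i characters of A and the first j characters of B. dp[i][j] = dp[i-1][j-1]+1 when the i-th and j-th characters match, else max(dp[i-1][j], dp[i][j-1]).
    ·  F  Y  X  X  X  F  Y  Z  X
 ·  0  0  0  0  0  0  0  0  0  0
 F  0  1  1  1  1  1  1  1  1  1
 X  0  1  1  2  2  2  2  2  2  2
 Y  0  1  2  2  2  2  2  3  3  3
 F  0  1  2  2  2  2  3  3  3  3
 F  0  1  2  2  2  2  3  3  3  3
 X  0  1  2  3  3  3  3  3  3  4
 Y  0  1  2  3  3  3  3  4  4  4
 Z  0  1  2  3  3  3  3  4  5  5
 X  0  1  2  3  4  4  4  4  5  6
 X  0  1  2  3  4  5  5  5  5  6
 X  0  1  2  3  4  5  5  5  5  6
dp[11][9] = 6. One LCS (by backtracking along matches): FXFYZX.

6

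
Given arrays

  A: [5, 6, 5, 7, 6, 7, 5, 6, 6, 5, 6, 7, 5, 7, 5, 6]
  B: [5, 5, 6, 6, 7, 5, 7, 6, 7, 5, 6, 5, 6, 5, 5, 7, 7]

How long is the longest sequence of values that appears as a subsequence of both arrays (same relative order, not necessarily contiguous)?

Pick 5 at A[1]=B[2]; then 6 at A[2]=B[4]; then 5 at A[3]=B[6]; then 7 at A[4]=B[7]; then 6 at A[5]=B[8]; then 7 at A[6]=B[9]; then 5 at A[7]=B[10]; then 6 at A[8]=B[11]; then 6 at A[9]=B[13]; then 5 at A[10]=B[15]; then 7 at A[12]=B[16]; then 7 at A[14]=B[17]; all 12 values appear in both, in order. The LCS DP gives dp[16][17] = 12, so this is optimal.

12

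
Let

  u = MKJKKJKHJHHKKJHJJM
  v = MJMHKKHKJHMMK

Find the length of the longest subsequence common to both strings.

9

Pick M (u #1, v #1) → J (u #3, v #2) → K (u #5, v #5) → K (u #7, v #6) → H (u #11, v #7) → K (u #13, v #8) → J (u #14, v #9) → H (u #15, v #10) → M (u #18, v #12); all 9 characters appear in both, in order, and the DP table's final entry dp[18][13] is also 9, so no common subsequence is longer.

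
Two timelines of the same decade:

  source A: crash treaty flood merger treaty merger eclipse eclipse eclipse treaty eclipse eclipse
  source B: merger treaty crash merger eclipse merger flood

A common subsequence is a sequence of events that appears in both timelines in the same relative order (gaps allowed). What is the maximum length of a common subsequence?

Taking merger (source A #4, source B #1), treaty (source A #5, source B #2), merger (source A #6, source B #4), eclipse (source A #7, source B #5) gives a common subsequence of length 4, and the DP table's final entry dp[12][7] is also 4, so no common subsequence is longer.

4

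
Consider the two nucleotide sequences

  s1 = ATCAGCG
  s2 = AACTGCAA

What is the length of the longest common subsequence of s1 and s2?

Taking A (s1 #1, s2 #2), T (s1 #2, s2 #4), C (s1 #3, s2 #6), A (s1 #4, s2 #8) gives a common subsequence of length 4. dp[7][8] = 4 confirms this is the maximum.

4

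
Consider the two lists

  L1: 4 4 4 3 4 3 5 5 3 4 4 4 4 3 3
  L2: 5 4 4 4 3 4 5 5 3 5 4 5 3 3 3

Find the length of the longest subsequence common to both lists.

One common subsequence of length 11: 4 (L1 #1, L2 #2), 4 (L1 #2, L2 #3), 4 (L1 #3, L2 #4), 3 (L1 #4, L2 #5), 4 (L1 #5, L2 #6), 3 (L1 #6, L2 #9), 5 (L1 #7, L2 #10), 5 (L1 #8, L2 #12), 3 (L1 #9, L2 #13), 3 (L1 #14, L2 #14), 3 (L1 #15, L2 #15). The LCS DP gives dp[15][15] = 11, so this is optimal.

11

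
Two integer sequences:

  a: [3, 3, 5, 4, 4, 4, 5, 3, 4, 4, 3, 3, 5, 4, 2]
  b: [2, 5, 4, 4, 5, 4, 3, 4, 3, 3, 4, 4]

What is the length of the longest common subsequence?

9

Pick 5 at a[3]=b[2]; then 4 at a[4]=b[3]; then 4 at a[5]=b[4]; then 4 at a[6]=b[6]; then 3 at a[8]=b[7]; then 4 at a[10]=b[8]; then 3 at a[11]=b[9]; then 3 at a[12]=b[10]; then 4 at a[14]=b[12]; all 9 values appear in both, in order. dp[15][12] = 9 confirms this is the maximum.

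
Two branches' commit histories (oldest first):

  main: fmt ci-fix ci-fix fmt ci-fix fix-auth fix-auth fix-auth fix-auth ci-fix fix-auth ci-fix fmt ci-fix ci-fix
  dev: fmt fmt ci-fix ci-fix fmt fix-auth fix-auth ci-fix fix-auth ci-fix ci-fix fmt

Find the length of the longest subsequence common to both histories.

10

Match fmt at main[1]=dev[2], then ci-fix at main[2]=dev[3], then ci-fix at main[3]=dev[4], then fmt at main[4]=dev[5], then fix-auth at main[6]=dev[6], then fix-auth at main[7]=dev[7], then fix-auth at main[9]=dev[9], then ci-fix at main[10]=dev[10], then ci-fix at main[12]=dev[11], then fmt at main[13]=dev[12] — 10 commits in the same relative order in both, and the DP table's final entry dp[15][12] is also 10, so no common subsequence is longer.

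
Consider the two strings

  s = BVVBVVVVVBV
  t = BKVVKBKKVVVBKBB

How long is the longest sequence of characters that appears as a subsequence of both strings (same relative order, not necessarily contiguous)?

8

One common subsequence of length 8: B [1,1], then V [2,3], then V [3,4], then B [4,6], then V [5,9], then V [6,10], then V [7,11], then B [10,15]. The LCS DP gives dp[11][15] = 8, so this is optimal.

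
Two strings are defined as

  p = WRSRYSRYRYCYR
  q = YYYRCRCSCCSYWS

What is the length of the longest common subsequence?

Taking R [2,4] → R [4,6] → S [6,8] → C [11,10] → Y [12,12] gives a common subsequence of length 5, and the DP table's final entry dp[13][14] is also 5, so no common subsequence is longer.

5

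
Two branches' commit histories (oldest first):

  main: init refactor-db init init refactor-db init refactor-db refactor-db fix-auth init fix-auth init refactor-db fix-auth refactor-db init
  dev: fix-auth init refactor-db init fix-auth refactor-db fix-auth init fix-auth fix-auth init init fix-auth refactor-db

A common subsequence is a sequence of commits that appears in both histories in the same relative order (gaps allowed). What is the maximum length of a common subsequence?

10

Pick init [1,2], refactor-db [2,3], init [3,4], refactor-db [5,6], init [6,8], fix-auth [9,10], init [10,11], init [12,12], fix-auth [14,13], refactor-db [15,14]; all 10 commits appear in both, in order, and the DP table's final entry dp[16][14] is also 10, so no common subsequence is longer.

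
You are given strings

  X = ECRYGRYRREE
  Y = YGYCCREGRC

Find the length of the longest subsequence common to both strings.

Taking Y at X[4]=Y[1], then G at X[5]=Y[2], then Y at X[7]=Y[3], then R at X[8]=Y[6], then R at X[9]=Y[9] gives a common subsequence of length 5. The LCS DP gives dp[11][10] = 5, so this is optimal.

5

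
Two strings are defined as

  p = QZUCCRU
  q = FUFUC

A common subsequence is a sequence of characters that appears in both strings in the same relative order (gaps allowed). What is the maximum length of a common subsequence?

2

Match U (p #3, q #4), then C (p #5, q #5) — 2 characters in the same relative order in both. The LCS DP gives dp[7][5] = 2, so this is optimal.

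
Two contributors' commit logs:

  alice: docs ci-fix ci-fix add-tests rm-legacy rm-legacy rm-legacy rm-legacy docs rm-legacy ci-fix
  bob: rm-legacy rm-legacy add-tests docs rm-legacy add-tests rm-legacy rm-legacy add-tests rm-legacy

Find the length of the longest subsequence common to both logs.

Pick docs (alice #1, bob #4); then add-tests (alice #4, bob #6); then rm-legacy (alice #5, bob #7); then rm-legacy (alice #6, bob #8); then rm-legacy (alice #10, bob #10); all 5 commits appear in both, in order. The LCS DP gives dp[11][10] = 5, so this is optimal.

5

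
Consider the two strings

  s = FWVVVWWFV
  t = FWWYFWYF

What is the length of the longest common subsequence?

Let dp[i][j] be the LCS length of the first i characters of s and the first j characters of t. dp[i][j] = dp[i-1][j-1]+1 when the i-th and j-th characters match, else max(dp[i-1][j], dp[i][j-1]).
    ·  F  W  W  Y  F  W  Y  F
 ·  0  0  0  0  0  0  0  0  0
 F  0  1  1  1  1  1  1  1  1
 W  0  1  2  2  2  2  2  2  2
 V  0  1  2  2  2  2  2  2  2
 V  0  1  2  2  2  2  2  2  2
 V  0  1  2  2  2  2  2  2  2
 W  0  1  2  3  3  3  3  3  3
 W  0  1  2  3  3  3  4  4  4
 F  0  1  2  3  3  4  4  4  5
 V  0  1  2  3  3  4  4  4  5
dp[9][8] = 5. One LCS (by backtracking along matches): FWWWF.

5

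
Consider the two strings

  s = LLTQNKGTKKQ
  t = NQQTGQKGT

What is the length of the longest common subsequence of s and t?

5

One common subsequence of length 5: T (s #3, t #4) → Q (s #4, t #6) → K (s #6, t #7) → G (s #7, t #8) → T (s #8, t #9). dp[11][9] = 5 confirms this is the maximum.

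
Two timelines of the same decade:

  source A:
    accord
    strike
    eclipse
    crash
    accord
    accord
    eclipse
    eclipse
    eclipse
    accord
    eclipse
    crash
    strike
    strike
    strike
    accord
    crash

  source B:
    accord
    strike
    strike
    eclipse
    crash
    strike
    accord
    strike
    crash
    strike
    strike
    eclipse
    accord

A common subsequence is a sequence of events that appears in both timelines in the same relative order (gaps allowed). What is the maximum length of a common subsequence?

9

Pick accord (source A #1, source B #1); then strike (source A #2, source B #3); then eclipse (source A #3, source B #4); then crash (source A #4, source B #5); then accord (source A #5, source B #7); then crash (source A #12, source B #9); then strike (source A #13, source B #10); then strike (source A #14, source B #11); then accord (source A #16, source B #13); all 9 events appear in both, in order, and the DP table's final entry dp[17][13] is also 9, so no common subsequence is longer.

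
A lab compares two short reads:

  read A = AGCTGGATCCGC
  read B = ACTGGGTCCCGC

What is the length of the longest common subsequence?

Match A (read A #1, read B #1); then C (read A #3, read B #2); then T (read A #4, read B #3); then G (read A #5, read B #5); then G (read A #6, read B #6); then T (read A #8, read B #7); then C (read A #9, read B #9); then C (read A #10, read B #10); then G (read A #11, read B #11); then C (read A #12, read B #12) — 10 bases in the same relative order in both. Since dp[12][12] = 10, nothing longer is possible.

10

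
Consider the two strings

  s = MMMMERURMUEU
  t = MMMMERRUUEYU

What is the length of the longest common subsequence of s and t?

10

Match M [1,1], then M [2,2], then M [3,3], then M [4,4], then E [5,5], then R [6,7], then U [7,8], then U [10,9], then E [11,10], then U [12,12] — 10 characters in the same relative order in both. dp[12][12] = 10 confirms this is the maximum.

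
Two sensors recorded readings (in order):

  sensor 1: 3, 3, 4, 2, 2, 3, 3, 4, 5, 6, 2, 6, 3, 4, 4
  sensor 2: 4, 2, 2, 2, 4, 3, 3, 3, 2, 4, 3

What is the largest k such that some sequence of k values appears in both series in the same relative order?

Match 4 at sensor 1[3]=sensor 2[1], 2 at sensor 1[4]=sensor 2[3], 2 at sensor 1[5]=sensor 2[4], 3 at sensor 1[6]=sensor 2[7], 3 at sensor 1[7]=sensor 2[8], 4 at sensor 1[8]=sensor 2[10], 3 at sensor 1[13]=sensor 2[11] — 7 values in the same relative order in both. The LCS DP gives dp[15][11] = 7, so this is optimal.

7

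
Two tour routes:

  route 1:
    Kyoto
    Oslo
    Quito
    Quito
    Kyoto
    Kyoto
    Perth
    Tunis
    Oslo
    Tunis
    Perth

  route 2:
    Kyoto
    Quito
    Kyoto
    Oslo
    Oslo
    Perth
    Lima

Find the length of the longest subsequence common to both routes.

Pick Kyoto [1,1], then Quito [4,2], then Kyoto [5,3], then Oslo [9,5], then Perth [11,6]; all 5 stops appear in both, in order. Since dp[11][7] = 5, nothing longer is possible.

5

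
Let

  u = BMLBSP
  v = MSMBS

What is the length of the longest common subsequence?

Match M (u #2, v #3), then B (u #4, v #4), then S (u #5, v #5) — 3 characters in the same relative order in both. dp[6][5] = 3 confirms this is the maximum.

3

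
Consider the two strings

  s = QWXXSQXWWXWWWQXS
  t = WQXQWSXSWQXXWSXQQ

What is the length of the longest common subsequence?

Match Q at s[1]=t[4] → W at s[2]=t[5] → X at s[4]=t[7] → S at s[5]=t[8] → Q at s[6]=t[10] → X at s[7]=t[12] → W at s[8]=t[13] → X at s[10]=t[15] → Q at s[14]=t[17] — 9 characters in the same relative order in both. dp[16][17] = 9 confirms this is the maximum.

9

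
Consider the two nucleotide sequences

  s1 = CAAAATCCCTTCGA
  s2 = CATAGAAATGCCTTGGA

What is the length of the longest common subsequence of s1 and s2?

12

Pick C (s1 #1, s2 #1), A (s1 #2, s2 #4), A (s1 #3, s2 #6), A (s1 #4, s2 #7), A (s1 #5, s2 #8), T (s1 #6, s2 #9), C (s1 #8, s2 #11), C (s1 #9, s2 #12), T (s1 #10, s2 #13), T (s1 #11, s2 #14), G (s1 #13, s2 #16), A (s1 #14, s2 #17); all 12 bases appear in both, in order. The LCS DP gives dp[14][17] = 12, so this is optimal.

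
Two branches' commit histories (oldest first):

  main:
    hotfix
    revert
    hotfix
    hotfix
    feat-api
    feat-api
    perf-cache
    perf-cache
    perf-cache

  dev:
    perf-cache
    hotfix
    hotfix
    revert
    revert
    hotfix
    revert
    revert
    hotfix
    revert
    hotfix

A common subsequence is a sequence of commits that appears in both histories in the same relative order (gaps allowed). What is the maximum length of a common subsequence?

Match hotfix at main[1]=dev[6], revert at main[2]=dev[8], hotfix at main[3]=dev[9], hotfix at main[4]=dev[11] — 4 commits in the same relative order in both. The LCS DP gives dp[9][11] = 4, so this is optimal.

4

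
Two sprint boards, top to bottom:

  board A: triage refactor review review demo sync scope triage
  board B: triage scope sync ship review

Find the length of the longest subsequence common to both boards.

Match triage (board A #1, board B #1); then review (board A #4, board B #5) — 2 tasks in the same relative order in both. Since dp[8][5] = 2, nothing longer is possible.

2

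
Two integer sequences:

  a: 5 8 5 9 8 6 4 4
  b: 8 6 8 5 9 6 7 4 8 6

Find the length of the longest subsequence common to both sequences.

5

Taking 8 (a #2, b #3), 5 (a #3, b #4), 9 (a #4, b #5), 8 (a #5, b #9), 6 (a #6, b #10) gives a common subsequence of length 5. The LCS DP gives dp[8][10] = 5, so this is optimal.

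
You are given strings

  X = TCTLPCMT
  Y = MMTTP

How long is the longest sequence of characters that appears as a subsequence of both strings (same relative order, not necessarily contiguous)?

Let dp[i][j] be the LCS length of the first i characters of X and the first j characters of Y. dp[i][j] = dp[i-1][j-1]+1 when the i-th and j-th characters match, else max(dp[i-1][j], dp[i][j-1]).
    ·  M  M  T  T  P
 ·  0  0  0  0  0  0
 T  0  0  0  1  1  1
 C  0  0  0  1  1  1
 T  0  0  0  1  2  2
 L  0  0  0  1  2  2
 P  0  0  0  1  2  3
 C  0  0  0  1  2  3
 M  0  1  1  1  2  3
 T  0  1  1  2  2  3
dp[8][5] = 3. One LCS (by backtracking along matches): TTP.

3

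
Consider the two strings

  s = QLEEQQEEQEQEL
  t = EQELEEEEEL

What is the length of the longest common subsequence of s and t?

Match Q at s[1]=t[2] → L at s[2]=t[4] → E at s[4]=t[5] → E at s[7]=t[6] → E at s[8]=t[7] → E at s[10]=t[8] → E at s[12]=t[9] → L at s[13]=t[10] — 8 characters in the same relative order in both, and the DP table's final entry dp[13][10] is also 8, so no common subsequence is longer.

8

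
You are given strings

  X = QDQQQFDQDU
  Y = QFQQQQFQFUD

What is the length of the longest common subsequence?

Match Q at X[1]=Y[3]; then Q at X[3]=Y[4]; then Q at X[4]=Y[5]; then Q at X[5]=Y[6]; then F at X[6]=Y[7]; then Q at X[8]=Y[8]; then D at X[9]=Y[11] — 7 characters in the same relative order in both. The LCS DP gives dp[10][11] = 7, so this is optimal.

7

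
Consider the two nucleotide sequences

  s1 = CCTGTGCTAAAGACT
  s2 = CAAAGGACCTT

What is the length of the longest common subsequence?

8

One common subsequence of length 8: C at s1[7]=s2[1], then A at s1[9]=s2[2], then A at s1[10]=s2[3], then A at s1[11]=s2[4], then G at s1[12]=s2[6], then A at s1[13]=s2[7], then C at s1[14]=s2[9], then T at s1[15]=s2[11], and the DP table's final entry dp[15][11] is also 8, so no common subsequence is longer.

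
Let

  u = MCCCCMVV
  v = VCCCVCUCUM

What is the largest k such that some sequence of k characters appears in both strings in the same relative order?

5

One common subsequence of length 5: C (u #2, v #3) → C (u #3, v #4) → C (u #4, v #6) → C (u #5, v #8) → M (u #6, v #10). dp[8][10] = 5 confirms this is the maximum.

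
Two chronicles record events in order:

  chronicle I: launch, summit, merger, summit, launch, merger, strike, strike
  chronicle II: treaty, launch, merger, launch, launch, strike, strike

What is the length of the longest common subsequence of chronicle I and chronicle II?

Pick launch (chronicle I #1, chronicle II #2); then merger (chronicle I #3, chronicle II #3); then launch (chronicle I #5, chronicle II #5); then strike (chronicle I #7, chronicle II #6); then strike (chronicle I #8, chronicle II #7); all 5 events appear in both, in order. Since dp[8][7] = 5, nothing longer is possible.

5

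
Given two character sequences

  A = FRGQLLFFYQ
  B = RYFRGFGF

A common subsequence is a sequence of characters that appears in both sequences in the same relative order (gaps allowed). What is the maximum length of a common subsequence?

Let dp[i][j] be the LCS length of the first i characters of A and the first j characters of B. dp[i][j] = dp[i-1][j-1]+1 when the i-th and j-th characters match, else max(dp[i-1][j], dp[i][j-1]).
    ·  R  Y  F  R  G  F  G  F
 ·  0  0  0  0  0  0  0  0  0
 F  0  0  0  1  1  1  1  1  1
 R  0  1  1  1  2  2  2  2  2
 G  0  1  1  1  2  3  3  3  3
 Q  0  1  1  1  2  3  3  3  3
 L  0  1  1  1  2  3  3  3  3
 L  0  1  1  1  2  3  3  3  3
 F  0  1  1  2  2  3  4  4  4
 F  0  1  1  2  2  3  4  4  5
 Y  0  1  2  2  2  3  4  4  5
 Q  0  1  2  2  2  3  4  4  5
dp[10][8] = 5. One LCS (by backtracking along matches): FRGFF.

5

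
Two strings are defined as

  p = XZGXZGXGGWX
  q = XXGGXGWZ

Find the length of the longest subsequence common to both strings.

Match X [1,2], then G [3,3], then G [6,4], then X [7,5], then G [9,6], then W [10,7] — 6 characters in the same relative order in both, and the DP table's final entry dp[11][8] is also 6, so no common subsequence is longer.

6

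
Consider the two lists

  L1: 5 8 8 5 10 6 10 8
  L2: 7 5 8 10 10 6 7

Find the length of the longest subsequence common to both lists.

Taking 5 (L1 #1, L2 #2); then 8 (L1 #2, L2 #3); then 10 (L1 #5, L2 #5); then 6 (L1 #6, L2 #6) gives a common subsequence of length 4, and the DP table's final entry dp[8][7] is also 4, so no common subsequence is longer.

4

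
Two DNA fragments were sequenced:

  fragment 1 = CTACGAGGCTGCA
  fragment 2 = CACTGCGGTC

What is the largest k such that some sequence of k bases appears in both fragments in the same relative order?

8

Let dp[i][j] be the LCS length of the first i bases of fragment 1 and the first j bases of fragment 2. dp[i][j] = dp[i-1][j-1]+1 when the i-th and j-th bases match, else max(dp[i-1][j], dp[i][j-1]).
    ·  C  A  C  T  G  C  G  G  T  C
 ·  0  0  0  0  0  0  0  0  0  0  0
 C  0  1  1  1  1  1  1  1  1  1  1
 T  0  1  1  1  2  2  2  2  2  2  2
 A  0  1  2  2  2  2  2  2  2  2  2
 C  0  1  2  3  3  3  3  3  3  3  3
 G  0  1  2  3  3  4  4  4  4  4  4
 A  0  1  2  3  3  4  4  4  4  4  4
 G  0  1  2  3  3  4  4  5  5  5  5
 G  0  1  2  3  3  4  4  5  6  6  6
 C  0  1  2  3  3  4  5  5  6  6  7
 T  0  1  2  3  4  4  5  5  6  7  7
 G  0  1  2  3  4  5  5  6  6  7  7
 C  0  1  2  3  4  5  6  6  6  7  8
 A  0  1  2  3  4  5  6  6  6  7  8
dp[13][10] = 8. One LCS (by backtracking along matches): CACGGGTC.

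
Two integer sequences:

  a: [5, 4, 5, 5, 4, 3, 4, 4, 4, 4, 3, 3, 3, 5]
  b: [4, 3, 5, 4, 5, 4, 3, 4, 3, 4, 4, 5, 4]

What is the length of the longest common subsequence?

Pick 5 (a #1, b #3) → 4 (a #2, b #4) → 5 (a #4, b #5) → 4 (a #5, b #6) → 3 (a #6, b #7) → 4 (a #7, b #8) → 4 (a #8, b #10) → 4 (a #9, b #11) → 4 (a #10, b #13); all 9 values appear in both, in order. The LCS DP gives dp[14][13] = 9, so this is optimal.

9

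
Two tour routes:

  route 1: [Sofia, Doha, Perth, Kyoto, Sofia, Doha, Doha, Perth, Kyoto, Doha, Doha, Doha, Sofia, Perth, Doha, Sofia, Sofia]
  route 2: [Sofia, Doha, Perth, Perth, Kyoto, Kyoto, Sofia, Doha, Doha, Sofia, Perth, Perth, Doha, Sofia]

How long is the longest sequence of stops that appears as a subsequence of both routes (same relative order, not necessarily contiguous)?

Match Sofia (route 1 #1, route 2 #1); then Doha (route 1 #2, route 2 #2); then Perth (route 1 #3, route 2 #4); then Kyoto (route 1 #4, route 2 #6); then Sofia (route 1 #5, route 2 #7); then Doha (route 1 #6, route 2 #8); then Doha (route 1 #7, route 2 #9); then Perth (route 1 #8, route 2 #11); then Perth (route 1 #14, route 2 #12); then Doha (route 1 #15, route 2 #13); then Sofia (route 1 #17, route 2 #14) — 11 stops in the same relative order in both, and the DP table's final entry dp[17][14] is also 11, so no common subsequence is longer.

11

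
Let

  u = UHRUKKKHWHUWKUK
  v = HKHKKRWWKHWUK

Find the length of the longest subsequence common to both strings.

Pick H at u[2]=v[1] → K at u[5]=v[2] → K at u[6]=v[4] → K at u[7]=v[5] → W at u[9]=v[8] → H at u[10]=v[10] → W at u[12]=v[11] → U at u[14]=v[12] → K at u[15]=v[13]; all 9 characters appear in both, in order, and the DP table's final entry dp[15][13] is also 9, so no common subsequence is longer.

9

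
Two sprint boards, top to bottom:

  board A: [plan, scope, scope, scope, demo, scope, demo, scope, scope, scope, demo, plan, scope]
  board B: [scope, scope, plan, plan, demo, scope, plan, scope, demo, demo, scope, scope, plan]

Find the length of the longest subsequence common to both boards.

Pick plan [1,4], scope [2,6], scope [4,8], demo [5,9], demo [7,10], scope [9,11], scope [10,12], plan [12,13]; all 8 tasks appear in both, in order. Since dp[13][13] = 8, nothing longer is possible.

8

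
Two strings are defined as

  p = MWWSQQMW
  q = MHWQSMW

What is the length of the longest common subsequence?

5

Let dp[i][j] be the LCS length of the first i characters of p and the first j characters of q. dp[i][j] = dp[i-1][j-1]+1 when the i-th and j-th characters match, else max(dp[i-1][j], dp[i][j-1]).
    ·  M  H  W  Q  S  M  W
 ·  0  0  0  0  0  0  0  0
 M  0  1  1  1  1  1  1  1
 W  0  1  1  2  2  2  2  2
 W  0  1  1  2  2  2  2  3
 S  0  1  1  2  2  3  3  3
 Q  0  1  1  2  3  3  3  3
 Q  0  1  1  2  3  3  3  3
 M  0  1  1  2  3  3  4  4
 W  0  1  1  2  3  3  4  5
dp[8][7] = 5. One LCS (by backtracking along matches): MWSMW.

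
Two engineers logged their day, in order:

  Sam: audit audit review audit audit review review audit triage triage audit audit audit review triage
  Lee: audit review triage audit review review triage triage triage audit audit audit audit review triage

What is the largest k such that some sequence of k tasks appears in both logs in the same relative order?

Pick audit at Sam[2]=Lee[1], then review at Sam[3]=Lee[2], then audit at Sam[5]=Lee[4], then review at Sam[6]=Lee[5], then review at Sam[7]=Lee[6], then triage at Sam[9]=Lee[8], then triage at Sam[10]=Lee[9], then audit at Sam[11]=Lee[11], then audit at Sam[12]=Lee[12], then audit at Sam[13]=Lee[13], then review at Sam[14]=Lee[14], then triage at Sam[15]=Lee[15]; all 12 tasks appear in both, in order. The LCS DP gives dp[15][15] = 12, so this is optimal.

12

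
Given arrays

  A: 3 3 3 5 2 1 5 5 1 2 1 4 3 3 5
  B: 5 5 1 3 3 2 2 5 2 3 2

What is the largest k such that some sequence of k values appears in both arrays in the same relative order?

6

Pick 3 (A #1, B #4), 3 (A #2, B #5), 2 (A #5, B #7), 5 (A #8, B #8), 2 (A #10, B #9), 3 (A #13, B #10); all 6 values appear in both, in order. The LCS DP gives dp[15][11] = 6, so this is optimal.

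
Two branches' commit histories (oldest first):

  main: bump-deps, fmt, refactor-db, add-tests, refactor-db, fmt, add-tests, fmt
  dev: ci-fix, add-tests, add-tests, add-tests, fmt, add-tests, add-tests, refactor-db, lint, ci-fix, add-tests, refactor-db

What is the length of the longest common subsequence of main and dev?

4

Pick fmt (main #2, dev #5), refactor-db (main #3, dev #8), add-tests (main #4, dev #11), refactor-db (main #5, dev #12); all 4 commits appear in both, in order, and the DP table's final entry dp[8][12] is also 4, so no common subsequence is longer.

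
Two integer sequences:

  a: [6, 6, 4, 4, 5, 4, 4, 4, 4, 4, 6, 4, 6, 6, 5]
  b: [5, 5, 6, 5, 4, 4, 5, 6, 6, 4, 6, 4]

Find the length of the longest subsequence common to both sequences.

One common subsequence of length 7: 6 [1,3], then 4 [3,5], then 4 [4,6], then 5 [5,7], then 4 [10,10], then 6 [11,11], then 4 [12,12]. dp[15][12] = 7 confirms this is the maximum.

7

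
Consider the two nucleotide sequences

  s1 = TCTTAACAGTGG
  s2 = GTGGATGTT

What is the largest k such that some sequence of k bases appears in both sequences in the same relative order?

4

Let dp[i][j] be the LCS length of the first i bases of s1 and the first j bases of s2. dp[i][j] = dp[i-1][j-1]+1 when the i-th and j-th bases match, else max(dp[i-1][j], dp[i][j-1]).
    ·  G  T  G  G  A  T  G  T  T
 ·  0  0  0  0  0  0  0  0  0  0
 T  0  0  1  1  1  1  1  1  1  1
 C  0  0  1  1  1  1  1  1  1  1
 T  0  0  1  1  1  1  2  2  2  2
 T  0  0  1  1  1  1  2  2  3  3
 A  0  0  1  1  1  2  2  2  3  3
 A  0  0  1  1  1  2  2  2  3  3
 C  0  0  1  1  1  2  2  2  3  3
 A  0  0  1  1  1  2  2  2  3  3
 G  0  1  1  2  2  2  2  3  3  3
 T  0  1  2  2  2  2  3  3  4  4
 G  0  1  2  3  3  3  3  4  4  4
 G  0  1  2  3  4  4  4  4  4  4
dp[12][9] = 4. One LCS (by backtracking along matches): TTTT.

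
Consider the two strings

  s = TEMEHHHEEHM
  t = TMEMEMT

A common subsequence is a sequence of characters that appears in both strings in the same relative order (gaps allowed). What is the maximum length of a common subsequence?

5

Pick T [1,1]; then E [2,3]; then M [3,4]; then E [9,5]; then M [11,6]; all 5 characters appear in both, in order. Since dp[11][7] = 5, nothing longer is possible.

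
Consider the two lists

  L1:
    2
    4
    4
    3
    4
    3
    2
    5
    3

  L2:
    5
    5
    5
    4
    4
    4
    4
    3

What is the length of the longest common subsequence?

4

Match 4 [2,5] → 4 [3,6] → 4 [5,7] → 3 [9,8] — 4 values in the same relative order in both. Since dp[9][8] = 4, nothing longer is possible.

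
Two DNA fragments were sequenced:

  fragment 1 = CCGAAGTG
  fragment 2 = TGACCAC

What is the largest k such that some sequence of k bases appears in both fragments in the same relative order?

3

Let dp[i][j] be the LCS length of the first i bases of fragment 1 and the first j bases of fragment 2. dp[i][j] = dp[i-1][j-1]+1 when the i-th and j-th bases match, else max(dp[i-1][j], dp[i][j-1]).
    ·  T  G  A  C  C  A  C
 ·  0  0  0  0  0  0  0  0
 C  0  0  0  0  1  1  1  1
 C  0  0  0  0  1  2  2  2
 G  0  0  1  1  1  2  2  2
 A  0  0  1  2  2  2  3  3
 A  0  0  1  2  2  2  3  3
 G  0  0  1  2  2  2  3  3
 T  0  1  1  2  2  2  3  3
 G  0  1  2  2  2  2  3  3
dp[8][7] = 3. One LCS (by backtracking along matches): CCA.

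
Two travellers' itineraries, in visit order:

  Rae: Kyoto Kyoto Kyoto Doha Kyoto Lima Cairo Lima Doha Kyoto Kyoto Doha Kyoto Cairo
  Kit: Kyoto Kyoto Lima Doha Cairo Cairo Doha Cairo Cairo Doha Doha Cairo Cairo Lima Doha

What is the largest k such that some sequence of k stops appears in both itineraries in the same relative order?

Taking Kyoto [1,1], Kyoto [2,2], Doha [4,7], Cairo [7,9], Doha [9,10], Doha [12,11], Cairo [14,13] gives a common subsequence of length 7, and the DP table's final entry dp[14][15] is also 7, so no common subsequence is longer.

7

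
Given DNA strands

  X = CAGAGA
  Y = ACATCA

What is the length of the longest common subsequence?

One common subsequence of length 3: C at X[1]=Y[2], then A at X[2]=Y[3], then A at X[6]=Y[6]. The LCS DP gives dp[6][6] = 3, so this is optimal.

3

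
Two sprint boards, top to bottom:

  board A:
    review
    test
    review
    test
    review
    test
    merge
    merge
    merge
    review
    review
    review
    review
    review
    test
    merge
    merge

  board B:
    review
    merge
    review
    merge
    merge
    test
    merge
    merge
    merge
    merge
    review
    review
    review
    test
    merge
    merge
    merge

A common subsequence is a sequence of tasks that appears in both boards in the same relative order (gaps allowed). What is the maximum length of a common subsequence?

12

Match review (board A #1, board B #1) → review (board A #3, board B #3) → test (board A #4, board B #6) → merge (board A #7, board B #8) → merge (board A #8, board B #9) → merge (board A #9, board B #10) → review (board A #12, board B #11) → review (board A #13, board B #12) → review (board A #14, board B #13) → test (board A #15, board B #14) → merge (board A #16, board B #16) → merge (board A #17, board B #17) — 12 tasks in the same relative order in both. Since dp[17][17] = 12, nothing longer is possible.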